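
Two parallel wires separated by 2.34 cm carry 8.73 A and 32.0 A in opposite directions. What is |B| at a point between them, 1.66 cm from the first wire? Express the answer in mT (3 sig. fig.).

B ≈ 1.05 mT

Each long wire gives B = μ₀I/(2πd). Distances are d₁ = 0.0166 m and d₂ = 0.0068 m.
B₁ = 1.05×10⁻⁴ T, B₂ = 9.41×10⁻⁴ T.
Between antiparallel currents both contributions point the same way, so they add. B = B₁ + B₂ = 1.05×10⁻⁴ + 9.41×10⁻⁴ = 1.05×10⁻³ T.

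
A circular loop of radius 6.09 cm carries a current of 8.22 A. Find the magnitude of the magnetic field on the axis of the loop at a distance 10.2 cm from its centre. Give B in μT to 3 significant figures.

On the axis of a circular loop, B = μ₀IR² / [2(R²+z²)^(3/2)].
R² + z² = (0.0609)² + (0.102)² = 0.01411 m², and (R²+z²)^(3/2) = 1.68×10⁻³ m³.
B = (4π×10⁻⁷ × 8.22 × 0.003709) / (2 × 1.68×10⁻³) = 1.14×10⁻⁵ T.

B ≈ 11.4 μT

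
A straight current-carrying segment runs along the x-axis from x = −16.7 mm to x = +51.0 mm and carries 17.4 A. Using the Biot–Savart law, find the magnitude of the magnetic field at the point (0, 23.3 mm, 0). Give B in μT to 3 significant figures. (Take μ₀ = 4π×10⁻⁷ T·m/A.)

For a finite straight segment, B = (μ₀I/4πd)(sinθ₁ + sinθ₂), where θ₁, θ₂ are the angles from the perpendicular to each end.
The perpendicular distance is d = 0.0233 m; the end-offsets along the wire are a = 0.0167 m and b = 0.051 m.
sinθ₁ = 0.0167/√(0.0167²+0.0233²) = 0.5826; sinθ₂ = 0.051/√(0.051²+0.0233²) = 0.9096.
B = (4π×10⁻⁷ × 17.4) / (4π × 0.0233) × (0.5826 + 0.9096) = 1.11×10⁻⁴ T.

B ≈ 111 μT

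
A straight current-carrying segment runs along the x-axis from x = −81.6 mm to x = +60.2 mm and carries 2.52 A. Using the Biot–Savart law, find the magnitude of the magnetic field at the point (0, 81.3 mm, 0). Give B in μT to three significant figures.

For a finite straight segment, B = (μ₀I/4πd)(sinθ₁ + sinθ₂), where θ₁, θ₂ are the angles from the perpendicular to each end.
The perpendicular distance is d = 0.0813 m; the end-offsets along the wire are a = 0.0816 m and b = 0.0602 m.
sinθ₁ = 0.0816/√(0.0816²+0.0813²) = 0.7084; sinθ₂ = 0.0602/√(0.0602²+0.0813²) = 0.5951.
B = (4π×10⁻⁷ × 2.52) / (4π × 0.0813) × (0.7084 + 0.5951) = 4.04×10⁻⁶ T.

B ≈ 4.04 μT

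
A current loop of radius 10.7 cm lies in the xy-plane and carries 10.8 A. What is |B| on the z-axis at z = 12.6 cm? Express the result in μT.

B ≈ 17.2 μT

On the axis of a circular loop, B = μ₀IR² / [2(R²+z²)^(3/2)].
R² + z² = (0.107)² + (0.126)² = 0.02733 m², and (R²+z²)^(3/2) = 4.52×10⁻³ m³.
B = (4π×10⁻⁷ × 10.8 × 0.01145) / (2 × 4.52×10⁻³) = 1.72×10⁻⁵ T.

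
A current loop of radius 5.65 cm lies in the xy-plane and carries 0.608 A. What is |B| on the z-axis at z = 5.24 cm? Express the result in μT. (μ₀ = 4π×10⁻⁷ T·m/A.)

B ≈ 2.67 μT

On the axis of a circular loop, B = μ₀IR² / [2(R²+z²)^(3/2)].
R² + z² = (0.0565)² + (0.0524)² = 0.005938 m², and (R²+z²)^(3/2) = 4.58×10⁻⁴ m³.
B = (4π×10⁻⁷ × 0.608 × 0.003192) / (2 × 4.58×10⁻⁴) = 2.67×10⁻⁶ T.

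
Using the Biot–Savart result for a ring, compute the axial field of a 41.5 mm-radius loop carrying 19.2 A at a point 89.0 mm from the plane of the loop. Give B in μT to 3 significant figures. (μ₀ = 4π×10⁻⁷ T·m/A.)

On the axis of a circular loop, B = μ₀IR² / [2(R²+z²)^(3/2)].
R² + z² = (0.0415)² + (0.089)² = 0.009643 m², and (R²+z²)^(3/2) = 9.47×10⁻⁴ m³.
B = (4π×10⁻⁷ × 19.2 × 0.001722) / (2 × 9.47×10⁻⁴) = 2.19×10⁻⁵ T.

B ≈ 21.9 μT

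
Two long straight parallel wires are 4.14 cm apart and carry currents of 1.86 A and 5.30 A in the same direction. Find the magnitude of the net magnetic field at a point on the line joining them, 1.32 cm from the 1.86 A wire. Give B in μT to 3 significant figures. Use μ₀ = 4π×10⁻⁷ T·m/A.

B ≈ 9.41 μT

Each long wire gives B = μ₀I/(2πd). Distances are d₁ = 0.0132 m and d₂ = 0.0282 m.
B₁ = 2.82×10⁻⁵ T, B₂ = 3.76×10⁻⁵ T.
Between parallel currents the two contributions point in opposite directions, so they subtract. B = |B₁ − B₂| = |2.82×10⁻⁵ − 3.76×10⁻⁵| = 9.41×10⁻⁶ T.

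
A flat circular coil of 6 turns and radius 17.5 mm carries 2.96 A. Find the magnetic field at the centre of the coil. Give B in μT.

For an N-turn flat coil, B = Nμ₀I/(2R) with R = 0.0175 m.
B = 6 × 1.06×10⁻⁴ T = 6.38×10⁻⁴ T.

B ≈ 638 μT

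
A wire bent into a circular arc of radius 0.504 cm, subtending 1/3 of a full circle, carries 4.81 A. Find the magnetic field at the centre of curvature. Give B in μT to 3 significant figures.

B ≈ 200 μT

The Biot–Savart field of a circular arc at its centre is B = μ₀Iφ/(4πR), with φ = 2.094 rad.
B = (4π×10⁻⁷ × 4.81 × 2.094) / (4π × 0.00504) = 2.00×10⁻⁴ T.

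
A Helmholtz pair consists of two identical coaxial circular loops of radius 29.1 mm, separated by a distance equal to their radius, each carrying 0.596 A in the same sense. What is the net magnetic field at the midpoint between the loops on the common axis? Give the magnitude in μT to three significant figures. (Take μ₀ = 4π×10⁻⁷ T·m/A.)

Each loop contributes B = μ₀IR²/[2(R²+z²)^(3/2)] on the axis, with z measured from that loop.
Loop 1 (z = 0.01455 m): B₁ = 9.21×10⁻⁶ T. Loop 2 (z = 0.01455 m): B₂ = 9.21×10⁻⁶ T.
The fields add: B = B₁ + B₂ = 1.84×10⁻⁵ T.

B ≈ 18.4 μT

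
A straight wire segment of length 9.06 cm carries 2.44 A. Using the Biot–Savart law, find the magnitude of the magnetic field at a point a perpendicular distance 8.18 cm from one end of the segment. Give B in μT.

B ≈ 2.21 μT

For a finite straight segment, B = (μ₀I/4πd)(sinθ₁ + sinθ₂), where θ₁, θ₂ are the angles from the perpendicular to each end.
The perpendicular foot is at one end, so the two end-offsets along the wire are 0 and L = 0.0906 m.
sinθ₁ = 0/√(0²+0.0818²) = 0.0000; sinθ₂ = 0.0906/√(0.0906²+0.0818²) = 0.7422.
B = (4π×10⁻⁷ × 2.44) / (4π × 0.0818) × (0.0000 + 0.7422) = 2.21×10⁻⁶ T.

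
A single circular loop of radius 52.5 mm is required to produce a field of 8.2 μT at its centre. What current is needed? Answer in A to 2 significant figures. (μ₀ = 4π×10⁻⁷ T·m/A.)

I ≈ 0.69 A

At the centre of a circular loop B = μ₀I/(2R), so I = 2RB/μ₀.
With R = 0.0525 m, I = 2 × 0.0525 × 8.20×10⁻⁶ / (4π×10⁻⁷) = 0.685 A.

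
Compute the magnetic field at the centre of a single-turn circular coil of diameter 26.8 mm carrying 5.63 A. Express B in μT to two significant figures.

At the centre of a circular loop the Biot–Savart law gives B = μ₀I/(2R) (so R = 0.0134 m).
B = (4π×10⁻⁷ × 5.63) / (2 × 0.0134) = 2.64×10⁻⁴ T.

B ≈ 260 μT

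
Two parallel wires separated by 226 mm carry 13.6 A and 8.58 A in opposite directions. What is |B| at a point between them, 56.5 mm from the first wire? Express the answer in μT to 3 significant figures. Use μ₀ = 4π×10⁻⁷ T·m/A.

Each long wire gives B = μ₀I/(2πd). Distances are d₁ = 0.0565 m and d₂ = 0.1695 m.
B₁ = 4.81×10⁻⁵ T, B₂ = 1.01×10⁻⁵ T.
Between antiparallel currents both contributions point the same way, so they add. B = B₁ + B₂ = 4.81×10⁻⁵ + 1.01×10⁻⁵ = 5.83×10⁻⁵ T.

B ≈ 58.3 μT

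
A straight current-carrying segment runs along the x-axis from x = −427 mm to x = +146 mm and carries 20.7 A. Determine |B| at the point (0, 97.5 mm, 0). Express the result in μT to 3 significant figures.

For a finite straight segment, B = (μ₀I/4πd)(sinθ₁ + sinθ₂), where θ₁, θ₂ are the angles from the perpendicular to each end.
The perpendicular distance is d = 0.0975 m; the end-offsets along the wire are a = 0.427 m and b = 0.146 m.
sinθ₁ = 0.427/√(0.427²+0.0975²) = 0.9749; sinθ₂ = 0.146/√(0.146²+0.0975²) = 0.8316.
B = (4π×10⁻⁷ × 20.7) / (4π × 0.0975) × (0.9749 + 0.8316) = 3.84×10⁻⁵ T.

B ≈ 38.4 μT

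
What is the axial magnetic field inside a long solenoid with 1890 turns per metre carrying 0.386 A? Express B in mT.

Inside a long solenoid, B = μ₀nI with n = 1890 turns/m.
B = 4π×10⁻⁷ × 1890 × 0.386 = 9.17×10⁻⁴ T.

B ≈ 0.917 mT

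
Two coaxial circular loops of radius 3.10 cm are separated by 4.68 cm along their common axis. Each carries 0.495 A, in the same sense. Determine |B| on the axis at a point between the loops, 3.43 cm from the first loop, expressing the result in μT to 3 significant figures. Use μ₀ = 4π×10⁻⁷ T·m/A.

Each loop contributes B = μ₀IR²/[2(R²+z²)^(3/2)] on the axis, with z measured from that loop.
Loop 1 (z = 0.0343 m): B₁ = 3.02×10⁻⁶ T. Loop 2 (z = 0.0125 m): B₂ = 8.00×10⁻⁶ T.
The fields add: B = B₁ + B₂ = 1.10×10⁻⁵ T.

B ≈ 11.0 μT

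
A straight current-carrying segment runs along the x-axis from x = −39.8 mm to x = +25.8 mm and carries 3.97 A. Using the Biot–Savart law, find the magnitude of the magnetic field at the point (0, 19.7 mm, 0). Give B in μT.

For a finite straight segment, B = (μ₀I/4πd)(sinθ₁ + sinθ₂), where θ₁, θ₂ are the angles from the perpendicular to each end.
The perpendicular distance is d = 0.0197 m; the end-offsets along the wire are a = 0.0398 m and b = 0.0258 m.
sinθ₁ = 0.0398/√(0.0398²+0.0197²) = 0.8962; sinθ₂ = 0.0258/√(0.0258²+0.0197²) = 0.7948.
B = (4π×10⁻⁷ × 3.97) / (4π × 0.0197) × (0.8962 + 0.7948) = 3.41×10⁻⁵ T.

B ≈ 34.1 μT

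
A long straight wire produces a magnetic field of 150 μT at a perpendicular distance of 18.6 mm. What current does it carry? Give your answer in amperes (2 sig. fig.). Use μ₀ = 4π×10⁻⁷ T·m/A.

I ≈ 14 A

For a long straight wire B = μ₀I/(2πd), so I = 2πdB/μ₀.
I = 2π × 0.0186 × 1.50×10⁻⁴ / (4π×10⁻⁷) = 13.9 A.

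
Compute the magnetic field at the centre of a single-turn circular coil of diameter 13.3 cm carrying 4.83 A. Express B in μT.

B ≈ 45.6 μT

At the centre of a circular loop the Biot–Savart law gives B = μ₀I/(2R) (so R = 0.0665 m).
B = (4π×10⁻⁷ × 4.83) / (2 × 0.0665) = 4.56×10⁻⁵ T.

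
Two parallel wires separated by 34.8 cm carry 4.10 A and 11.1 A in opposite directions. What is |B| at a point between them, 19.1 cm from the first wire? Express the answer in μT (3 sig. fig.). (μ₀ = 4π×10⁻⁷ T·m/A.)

Each long wire gives B = μ₀I/(2πd). Distances are d₁ = 0.191 m and d₂ = 0.157 m.
B₁ = 4.29×10⁻⁶ T, B₂ = 1.41×10⁻⁵ T.
Between antiparallel currents both contributions point the same way, so they add. B = B₁ + B₂ = 4.29×10⁻⁶ + 1.41×10⁻⁵ = 1.84×10⁻⁵ T.

B ≈ 18.4 μT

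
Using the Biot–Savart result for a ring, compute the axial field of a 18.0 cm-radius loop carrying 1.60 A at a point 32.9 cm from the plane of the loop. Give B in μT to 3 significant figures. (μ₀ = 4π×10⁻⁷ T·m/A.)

B ≈ 0.618 μT

On the axis of a circular loop, B = μ₀IR² / [2(R²+z²)^(3/2)].
R² + z² = (0.18)² + (0.329)² = 0.1406 m², and (R²+z²)^(3/2) = 5.27×10⁻² m³.
B = (4π×10⁻⁷ × 1.60 × 0.0324) / (2 × 5.27×10⁻²) = 6.18×10⁻⁷ T.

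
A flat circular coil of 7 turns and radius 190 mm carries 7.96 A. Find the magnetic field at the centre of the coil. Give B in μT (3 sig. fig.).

B ≈ 184 μT

For an N-turn flat coil, B = Nμ₀I/(2R) with R = 0.19 m.
B = 7 × 2.63×10⁻⁵ T = 1.84×10⁻⁴ T.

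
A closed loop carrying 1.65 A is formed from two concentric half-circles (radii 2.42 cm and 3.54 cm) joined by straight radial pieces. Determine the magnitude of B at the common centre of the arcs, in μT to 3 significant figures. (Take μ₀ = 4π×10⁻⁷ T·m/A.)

B ≈ 6.78 μT

The radial connectors point toward the centre, so dl × r̂ = 0 and they contribute nothing.
Each semicircle gives μ₀I/(4R): inner arc 2.14×10⁻⁵ T, outer arc 1.46×10⁻⁵ T.
The two arcs carry current in opposite angular senses, so their fields oppose: B = |2.14×10⁻⁵ − 1.46×10⁻⁵| = 6.78×10⁻⁶ T.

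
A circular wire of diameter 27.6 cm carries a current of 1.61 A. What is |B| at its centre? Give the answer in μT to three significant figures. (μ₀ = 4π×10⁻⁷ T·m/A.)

At the centre of a circular loop the Biot–Savart law gives B = μ₀I/(2R) (so R = 0.138 m).
B = (4π×10⁻⁷ × 1.61) / (2 × 0.138) = 7.33×10⁻⁶ T.

B ≈ 7.33 μT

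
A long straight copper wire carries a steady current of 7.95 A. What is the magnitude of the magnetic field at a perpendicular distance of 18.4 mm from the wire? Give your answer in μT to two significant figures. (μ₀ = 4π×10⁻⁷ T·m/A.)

For an infinitely long straight wire, B = μ₀I/(2πd).
B = (4π×10⁻⁷ × 7.95) / (2π × 0.0184) = 8.64×10⁻⁵ T.

B ≈ 86 μT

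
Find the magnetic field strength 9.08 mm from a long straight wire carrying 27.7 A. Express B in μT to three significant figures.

For an infinitely long straight wire, B = μ₀I/(2πd).
B = (4π×10⁻⁷ × 27.7) / (2π × 0.00908) = 6.10×10⁻⁴ T.

B ≈ 610 μT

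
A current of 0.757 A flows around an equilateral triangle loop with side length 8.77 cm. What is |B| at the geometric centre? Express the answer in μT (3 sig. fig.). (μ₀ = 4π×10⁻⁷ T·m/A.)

B ≈ 15.5 μT

Each side is a finite straight segment at perpendicular distance d = a/(2 tan(π/3)) = 0.02532 m from the centre, with end-angles ±π/3.
One side contributes B₁ = (μ₀I/4πd)·2 sin(π/3) = 5.18×10⁻⁶ T.
All 3 sides add in the same direction: B = 3 × 5.18×10⁻⁶ = 1.55×10⁻⁵ T.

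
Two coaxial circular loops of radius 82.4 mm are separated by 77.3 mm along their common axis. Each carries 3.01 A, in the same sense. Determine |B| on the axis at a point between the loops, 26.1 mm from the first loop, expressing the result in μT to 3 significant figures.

B ≈ 34.0 μT

Each loop contributes B = μ₀IR²/[2(R²+z²)^(3/2)] on the axis, with z measured from that loop.
Loop 1 (z = 0.0261 m): B₁ = 1.99×10⁻⁵ T. Loop 2 (z = 0.0512 m): B₂ = 1.41×10⁻⁵ T.
The fields add: B = B₁ + B₂ = 3.40×10⁻⁵ T.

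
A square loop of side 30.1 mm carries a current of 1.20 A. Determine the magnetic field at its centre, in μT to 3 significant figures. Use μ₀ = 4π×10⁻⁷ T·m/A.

Each side is a finite straight segment at perpendicular distance d = a/(2 tan(π/4)) = 0.01505 m from the centre, with end-angles ±π/4.
One side contributes B₁ = (μ₀I/4πd)·2 sin(π/4) = 1.13×10⁻⁵ T.
All 4 sides add in the same direction: B = 4 × 1.13×10⁻⁵ = 4.51×10⁻⁵ T.

B ≈ 45.1 μT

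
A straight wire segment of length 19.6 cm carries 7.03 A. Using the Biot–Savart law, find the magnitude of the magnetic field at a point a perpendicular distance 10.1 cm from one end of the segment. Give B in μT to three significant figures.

For a finite straight segment, B = (μ₀I/4πd)(sinθ₁ + sinθ₂), where θ₁, θ₂ are the angles from the perpendicular to each end.
The perpendicular foot is at one end, so the two end-offsets along the wire are 0 and L = 0.196 m.
sinθ₁ = 0/√(0²+0.101²) = 0.0000; sinθ₂ = 0.196/√(0.196²+0.101²) = 0.8889.
B = (4π×10⁻⁷ × 7.03) / (4π × 0.101) × (0.0000 + 0.8889) = 6.19×10⁻⁶ T.

B ≈ 6.19 μT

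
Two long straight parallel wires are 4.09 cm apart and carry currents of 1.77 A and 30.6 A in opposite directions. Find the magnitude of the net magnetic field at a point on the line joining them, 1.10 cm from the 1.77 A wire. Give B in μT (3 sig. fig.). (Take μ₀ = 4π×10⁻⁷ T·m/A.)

Each long wire gives B = μ₀I/(2πd). Distances are d₁ = 0.011 m and d₂ = 0.0299 m.
B₁ = 3.22×10⁻⁵ T, B₂ = 2.05×10⁻⁴ T.
Between antiparallel currents both contributions point the same way, so they add. B = B₁ + B₂ = 3.22×10⁻⁵ + 2.05×10⁻⁴ = 2.37×10⁻⁴ T.

B ≈ 237 μT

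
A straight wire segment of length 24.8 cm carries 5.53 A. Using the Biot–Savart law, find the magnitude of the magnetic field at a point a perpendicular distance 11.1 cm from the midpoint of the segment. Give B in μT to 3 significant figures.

For a finite straight segment, B = (μ₀I/4πd)(sinθ₁ + sinθ₂), where θ₁, θ₂ are the angles from the perpendicular to each end.
The perpendicular from the point meets the wire at its midpoint, so each end is L/2 = 0.124 m away along the wire.
sinθ₁ = 0.124/√(0.124²+0.111²) = 0.7451; sinθ₂ = 0.124/√(0.124²+0.111²) = 0.7451.
B = (4π×10⁻⁷ × 5.53) / (4π × 0.111) × (0.7451 + 0.7451) = 7.42×10⁻⁶ T.

B ≈ 7.42 μT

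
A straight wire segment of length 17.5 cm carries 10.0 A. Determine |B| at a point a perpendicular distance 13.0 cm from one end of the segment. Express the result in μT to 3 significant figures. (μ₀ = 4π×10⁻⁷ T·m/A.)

B ≈ 6.17 μT

For a finite straight segment, B = (μ₀I/4πd)(sinθ₁ + sinθ₂), where θ₁, θ₂ are the angles from the perpendicular to each end.
The perpendicular foot is at one end, so the two end-offsets along the wire are 0 and L = 0.175 m.
sinθ₁ = 0/√(0²+0.13²) = 0.0000; sinθ₂ = 0.175/√(0.175²+0.13²) = 0.8027.
B = (4π×10⁻⁷ × 10.0) / (4π × 0.13) × (0.0000 + 0.8027) = 6.17×10⁻⁶ T.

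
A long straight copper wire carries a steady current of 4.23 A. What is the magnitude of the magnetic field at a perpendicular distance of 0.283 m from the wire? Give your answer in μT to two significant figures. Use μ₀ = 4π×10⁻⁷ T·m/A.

For an infinitely long straight wire, B = μ₀I/(2πd).
B = (4π×10⁻⁷ × 4.23) / (2π × 0.283) = 2.99×10⁻⁶ T.

B ≈ 3.0 μT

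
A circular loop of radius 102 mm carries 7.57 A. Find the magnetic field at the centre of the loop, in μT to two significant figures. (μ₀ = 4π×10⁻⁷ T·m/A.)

At the centre of a circular loop the Biot–Savart law gives B = μ₀I/(2R).
B = (4π×10⁻⁷ × 7.57) / (2 × 0.102) = 4.66×10⁻⁵ T.

B ≈ 47 μT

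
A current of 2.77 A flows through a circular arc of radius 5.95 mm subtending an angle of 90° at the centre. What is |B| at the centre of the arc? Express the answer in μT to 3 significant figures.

The Biot–Savart field of a circular arc at its centre is B = μ₀Iφ/(4πR), with φ = 1.571 rad.
B = (4π×10⁻⁷ × 2.77 × 1.571) / (4π × 0.00595) = 7.31×10⁻⁵ T.

B ≈ 73.1 μT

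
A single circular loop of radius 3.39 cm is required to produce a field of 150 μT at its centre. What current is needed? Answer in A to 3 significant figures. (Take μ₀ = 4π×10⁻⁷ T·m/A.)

I ≈ 8.09 A

At the centre of a circular loop B = μ₀I/(2R), so I = 2RB/μ₀.
With R = 0.0339 m, I = 2 × 0.0339 × 1.50×10⁻⁴ / (4π×10⁻⁷) = 8.09 A.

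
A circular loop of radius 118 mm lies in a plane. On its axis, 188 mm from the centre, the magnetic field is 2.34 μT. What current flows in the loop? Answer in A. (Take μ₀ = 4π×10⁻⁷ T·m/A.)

On the axis of a loop, B = μ₀IR²/[2(R²+z²)^(3/2)], so I = 2B(R²+z²)^(3/2)/(μ₀R²).
R² + z² = 0.01392 + 0.03534 = 0.04927 m²; raised to 3/2 gives 1.09×10⁻² m³.
I = 2 × 2.34×10⁻⁶ × 1.09×10⁻² / (1.26×10⁻⁶ × 0.01392) = 2.92 A.

I ≈ 2.92 A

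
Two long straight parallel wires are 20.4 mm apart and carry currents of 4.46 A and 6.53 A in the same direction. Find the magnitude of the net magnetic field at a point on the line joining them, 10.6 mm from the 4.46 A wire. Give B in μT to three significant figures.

B ≈ 49.1 μT

Each long wire gives B = μ₀I/(2πd). Distances are d₁ = 0.0106 m and d₂ = 0.0098 m.
B₁ = 8.42×10⁻⁵ T, B₂ = 1.33×10⁻⁴ T.
Between parallel currents the two contributions point in opposite directions, so they subtract. B = |B₁ − B₂| = |8.42×10⁻⁵ − 1.33×10⁻⁴| = 4.91×10⁻⁵ T.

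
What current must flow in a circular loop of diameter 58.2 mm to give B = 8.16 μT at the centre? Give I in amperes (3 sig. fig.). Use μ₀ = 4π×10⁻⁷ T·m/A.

At the centre of a circular loop B = μ₀I/(2R), so I = 2RB/μ₀.
With R = 0.0291 m, I = 2 × 0.0291 × 8.16×10⁻⁶ / (4π×10⁻⁷) = 0.378 A.

I ≈ 0.378 A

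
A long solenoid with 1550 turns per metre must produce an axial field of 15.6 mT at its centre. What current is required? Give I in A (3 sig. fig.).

Inside a long solenoid B = μ₀nI with n = 1550 m⁻¹, so I = B/(μ₀n).
I = 1.56×10⁻² / (4π×10⁻⁷ × 1550) = 8.01 A.

I ≈ 8.01 A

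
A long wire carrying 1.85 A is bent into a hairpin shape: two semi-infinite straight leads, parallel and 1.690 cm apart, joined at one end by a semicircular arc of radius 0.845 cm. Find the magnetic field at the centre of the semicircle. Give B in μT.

B ≈ 113 μT

The semicircular arc contributes B_arc = μ₀I·π/(4πR) = μ₀I/(4R) = 6.88×10⁻⁵ T.
Each semi-infinite lead is at perpendicular distance R = 0.00845 m from the centre, with the perpendicular foot at its near end, so it contributes μ₀I/(4πR); both point the same way, together 4.38×10⁻⁵ T.
Arc and leads all point the same direction: B = 6.88×10⁻⁵ + 4.38×10⁻⁵ = 1.13×10⁻⁴ T.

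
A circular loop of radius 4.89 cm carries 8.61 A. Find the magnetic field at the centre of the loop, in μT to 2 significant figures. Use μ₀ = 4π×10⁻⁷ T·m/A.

B ≈ 110 μT

At the centre of a circular loop the Biot–Savart law gives B = μ₀I/(2R).
B = (4π×10⁻⁷ × 8.61) / (2 × 0.0489) = 1.11×10⁻⁴ T.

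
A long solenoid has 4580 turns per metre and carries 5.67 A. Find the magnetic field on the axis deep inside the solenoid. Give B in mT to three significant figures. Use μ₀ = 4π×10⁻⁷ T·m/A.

B ≈ 32.6 mT

Inside a long solenoid, B = μ₀nI with n = 4580 turns/m.
B = 4π×10⁻⁷ × 4580 × 5.67 = 3.26×10⁻² T.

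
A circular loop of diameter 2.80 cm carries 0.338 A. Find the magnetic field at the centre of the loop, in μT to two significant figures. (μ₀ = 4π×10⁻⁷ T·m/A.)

B ≈ 15 μT

At the centre of a circular loop the Biot–Savart law gives B = μ₀I/(2R) (so R = 0.014 m).
B = (4π×10⁻⁷ × 0.338) / (2 × 0.014) = 1.52×10⁻⁵ T.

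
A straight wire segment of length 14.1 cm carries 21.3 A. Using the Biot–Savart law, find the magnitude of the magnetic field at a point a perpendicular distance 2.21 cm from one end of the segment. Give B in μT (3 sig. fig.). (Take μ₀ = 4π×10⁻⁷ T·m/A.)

B ≈ 95.2 μT

For a finite straight segment, B = (μ₀I/4πd)(sinθ₁ + sinθ₂), where θ₁, θ₂ are the angles from the perpendicular to each end.
The perpendicular foot is at one end, so the two end-offsets along the wire are 0 and L = 0.141 m.
sinθ₁ = 0/√(0²+0.0221²) = 0.0000; sinθ₂ = 0.141/√(0.141²+0.0221²) = 0.9879.
B = (4π×10⁻⁷ × 21.3) / (4π × 0.0221) × (0.0000 + 0.9879) = 9.52×10⁻⁵ T.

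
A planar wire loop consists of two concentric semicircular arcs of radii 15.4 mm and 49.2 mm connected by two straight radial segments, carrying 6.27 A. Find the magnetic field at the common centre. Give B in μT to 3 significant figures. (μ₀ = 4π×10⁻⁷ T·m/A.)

The radial connectors point toward the centre, so dl × r̂ = 0 and they contribute nothing.
Each semicircle gives μ₀I/(4R): inner arc 1.28×10⁻⁴ T, outer arc 4.00×10⁻⁵ T.
The two arcs carry current in opposite angular senses, so their fields oppose: B = |1.28×10⁻⁴ − 4.00×10⁻⁵| = 8.79×10⁻⁵ T.

B ≈ 87.9 μT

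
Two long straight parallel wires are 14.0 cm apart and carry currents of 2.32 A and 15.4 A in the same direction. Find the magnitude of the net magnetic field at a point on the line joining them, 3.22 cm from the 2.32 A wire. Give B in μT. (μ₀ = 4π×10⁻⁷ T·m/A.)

Each long wire gives B = μ₀I/(2πd). Distances are d₁ = 0.0322 m and d₂ = 0.1078 m.
B₁ = 1.44×10⁻⁵ T, B₂ = 2.86×10⁻⁵ T.
Between parallel currents the two contributions point in opposite directions, so they subtract. B = |B₁ − B₂| = |1.44×10⁻⁵ − 2.86×10⁻⁵| = 1.42×10⁻⁵ T.

B ≈ 14.2 μT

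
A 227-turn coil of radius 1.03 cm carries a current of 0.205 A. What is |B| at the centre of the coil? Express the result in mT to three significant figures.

For an N-turn flat coil, B = Nμ₀I/(2R) with R = 0.0103 m.
B = 227 × 1.25×10⁻⁵ T = 2.84×10⁻³ T.

B ≈ 2.84 mT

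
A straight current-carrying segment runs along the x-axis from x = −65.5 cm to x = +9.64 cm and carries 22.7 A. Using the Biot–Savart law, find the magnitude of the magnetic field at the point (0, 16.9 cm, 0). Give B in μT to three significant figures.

For a finite straight segment, B = (μ₀I/4πd)(sinθ₁ + sinθ₂), where θ₁, θ₂ are the angles from the perpendicular to each end.
The perpendicular distance is d = 0.169 m; the end-offsets along the wire are a = 0.655 m and b = 0.0964 m.
sinθ₁ = 0.655/√(0.655²+0.169²) = 0.9683; sinθ₂ = 0.0964/√(0.0964²+0.169²) = 0.4955.
B = (4π×10⁻⁷ × 22.7) / (4π × 0.169) × (0.9683 + 0.4955) = 1.97×10⁻⁵ T.

B ≈ 19.7 μT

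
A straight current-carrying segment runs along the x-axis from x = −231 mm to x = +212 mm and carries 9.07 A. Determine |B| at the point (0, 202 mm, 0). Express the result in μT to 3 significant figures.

B ≈ 6.63 μT

For a finite straight segment, B = (μ₀I/4πd)(sinθ₁ + sinθ₂), where θ₁, θ₂ are the angles from the perpendicular to each end.
The perpendicular distance is d = 0.202 m; the end-offsets along the wire are a = 0.231 m and b = 0.212 m.
sinθ₁ = 0.231/√(0.231²+0.202²) = 0.7528; sinθ₂ = 0.212/√(0.212²+0.202²) = 0.7240.
B = (4π×10⁻⁷ × 9.07) / (4π × 0.202) × (0.7528 + 0.7240) = 6.63×10⁻⁶ T.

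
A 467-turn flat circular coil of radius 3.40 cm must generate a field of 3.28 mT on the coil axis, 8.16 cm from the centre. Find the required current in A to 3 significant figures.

I ≈ 6.68 A

For an N-turn coil, B = Nμ₀IR²/[2(R²+z²)^(3/2)] with R = 0.034 m, z = 0.0816 m, so I = 2B(R²+z²)^(3/2)/(Nμ₀R²) = 2 × 3.28×10⁻³ × 6.91×10⁻⁴ / (467 × 4π×10⁻⁷ × 0.001156) = 6.68 A.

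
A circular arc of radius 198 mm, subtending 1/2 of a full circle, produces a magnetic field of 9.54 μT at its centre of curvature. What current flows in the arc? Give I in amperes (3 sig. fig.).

I ≈ 6.01 A

For a circular arc, B = μ₀Iφ/(4πR) with φ in radians; here φ = 3.142 rad.
So I = 4πRB/(μ₀φ) = 4π × 0.198 × 9.54×10⁻⁶ / (4π×10⁻⁷ × 3.142) = 6.01 A.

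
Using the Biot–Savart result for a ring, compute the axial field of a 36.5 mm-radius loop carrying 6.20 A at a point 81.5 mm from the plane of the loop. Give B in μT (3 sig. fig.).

B ≈ 7.29 μT

On the axis of a circular loop, B = μ₀IR² / [2(R²+z²)^(3/2)].
R² + z² = (0.0365)² + (0.0815)² = 0.007975 m², and (R²+z²)^(3/2) = 7.12×10⁻⁴ m³.
B = (4π×10⁻⁷ × 6.20 × 0.001332) / (2 × 7.12×10⁻⁴) = 7.29×10⁻⁶ T.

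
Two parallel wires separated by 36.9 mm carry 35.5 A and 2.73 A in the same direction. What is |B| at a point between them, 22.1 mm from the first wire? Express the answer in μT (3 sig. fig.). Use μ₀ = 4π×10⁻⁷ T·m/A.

B ≈ 284 μT

Each long wire gives B = μ₀I/(2πd). Distances are d₁ = 0.0221 m and d₂ = 0.0148 m.
B₁ = 3.21×10⁻⁴ T, B₂ = 3.69×10⁻⁵ T.
Between parallel currents the two contributions point in opposite directions, so they subtract. B = |B₁ − B₂| = |3.21×10⁻⁴ − 3.69×10⁻⁵| = 2.84×10⁻⁴ T.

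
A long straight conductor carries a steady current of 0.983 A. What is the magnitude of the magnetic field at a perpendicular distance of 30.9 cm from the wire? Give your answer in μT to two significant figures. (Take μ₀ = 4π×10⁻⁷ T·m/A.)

For an infinitely long straight wire, B = μ₀I/(2πd).
B = (4π×10⁻⁷ × 0.983) / (2π × 0.309) = 6.36×10⁻⁷ T.

B ≈ 0.64 μT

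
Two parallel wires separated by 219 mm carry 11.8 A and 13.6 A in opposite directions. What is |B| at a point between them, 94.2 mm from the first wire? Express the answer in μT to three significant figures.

B ≈ 46.8 μT

Each long wire gives B = μ₀I/(2πd). Distances are d₁ = 0.0942 m and d₂ = 0.1248 m.
B₁ = 2.51×10⁻⁵ T, B₂ = 2.18×10⁻⁵ T.
Between antiparallel currents both contributions point the same way, so they add. B = B₁ + B₂ = 2.51×10⁻⁵ + 2.18×10⁻⁵ = 4.68×10⁻⁵ T.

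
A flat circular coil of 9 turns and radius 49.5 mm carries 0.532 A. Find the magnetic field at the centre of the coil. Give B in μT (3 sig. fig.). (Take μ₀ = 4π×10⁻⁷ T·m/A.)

For an N-turn flat coil, B = Nμ₀I/(2R) with R = 0.0495 m.
B = 9 × 6.75×10⁻⁶ T = 6.08×10⁻⁵ T.

B ≈ 60.8 μT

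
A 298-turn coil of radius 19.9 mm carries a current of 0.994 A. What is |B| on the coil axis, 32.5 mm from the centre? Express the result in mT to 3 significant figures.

For an N-turn flat coil, B = Nμ₀IR²/[2(R²+z²)^(3/2)] with R = 0.0199 m, z = 0.0325 m.
B = 298 × 4.47×10⁻⁶ T = 1.33×10⁻³ T.

B ≈ 1.33 mT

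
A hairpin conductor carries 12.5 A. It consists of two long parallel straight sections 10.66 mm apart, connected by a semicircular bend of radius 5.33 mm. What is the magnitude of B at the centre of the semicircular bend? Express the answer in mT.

B ≈ 1.21 mT

The semicircular arc contributes B_arc = μ₀I·π/(4πR) = μ₀I/(4R) = 7.37×10⁻⁴ T.
Each semi-infinite lead is at perpendicular distance R = 0.00533 m from the centre, with the perpendicular foot at its near end, so it contributes μ₀I/(4πR); both point the same way, together 4.69×10⁻⁴ T.
Arc and leads all point the same direction: B = 7.37×10⁻⁴ + 4.69×10⁻⁴ = 1.21×10⁻³ T.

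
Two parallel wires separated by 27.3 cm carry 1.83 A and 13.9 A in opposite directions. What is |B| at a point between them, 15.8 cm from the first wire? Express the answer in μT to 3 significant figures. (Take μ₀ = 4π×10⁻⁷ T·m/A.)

B ≈ 26.5 μT

Each long wire gives B = μ₀I/(2πd). Distances are d₁ = 0.158 m and d₂ = 0.115 m.
B₁ = 2.32×10⁻⁶ T, B₂ = 2.42×10⁻⁵ T.
Between antiparallel currents both contributions point the same way, so they add. B = B₁ + B₂ = 2.32×10⁻⁶ + 2.42×10⁻⁵ = 2.65×10⁻⁵ T.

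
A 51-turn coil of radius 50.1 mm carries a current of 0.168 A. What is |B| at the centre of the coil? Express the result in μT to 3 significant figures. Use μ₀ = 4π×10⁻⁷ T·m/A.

For an N-turn flat coil, B = Nμ₀I/(2R) with R = 0.0501 m.
B = 51 × 2.11×10⁻⁶ T = 1.07×10⁻⁴ T.

B ≈ 107 μT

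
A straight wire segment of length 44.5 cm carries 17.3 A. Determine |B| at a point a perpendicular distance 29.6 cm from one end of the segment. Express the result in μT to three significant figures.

For a finite straight segment, B = (μ₀I/4πd)(sinθ₁ + sinθ₂), where θ₁, θ₂ are the angles from the perpendicular to each end.
The perpendicular foot is at one end, so the two end-offsets along the wire are 0 and L = 0.445 m.
sinθ₁ = 0/√(0²+0.296²) = 0.0000; sinθ₂ = 0.445/√(0.445²+0.296²) = 0.8326.
B = (4π×10⁻⁷ × 17.3) / (4π × 0.296) × (0.0000 + 0.8326) = 4.87×10⁻⁶ T.

B ≈ 4.87 μT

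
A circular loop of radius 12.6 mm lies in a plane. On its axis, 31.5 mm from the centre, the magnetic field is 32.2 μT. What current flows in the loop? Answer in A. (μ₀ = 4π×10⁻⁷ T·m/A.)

I ≈ 12.6 A

On the axis of a loop, B = μ₀IR²/[2(R²+z²)^(3/2)], so I = 2B(R²+z²)^(3/2)/(μ₀R²).
R² + z² = 0.0001588 + 0.0009923 = 0.001151 m²; raised to 3/2 gives 3.90×10⁻⁵ m³.
I = 2 × 3.22×10⁻⁵ × 3.90×10⁻⁵ / (1.26×10⁻⁶ × 0.0001588) = 12.6 A.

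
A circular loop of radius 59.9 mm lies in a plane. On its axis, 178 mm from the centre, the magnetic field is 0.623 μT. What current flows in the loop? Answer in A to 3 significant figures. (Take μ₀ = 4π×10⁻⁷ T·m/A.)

I ≈ 1.83 A

On the axis of a loop, B = μ₀IR²/[2(R²+z²)^(3/2)], so I = 2B(R²+z²)^(3/2)/(μ₀R²).
R² + z² = 0.003588 + 0.03168 = 0.03527 m²; raised to 3/2 gives 6.62×10⁻³ m³.
I = 2 × 6.23×10⁻⁷ × 6.62×10⁻³ / (1.26×10⁻⁶ × 0.003588) = 1.83 A.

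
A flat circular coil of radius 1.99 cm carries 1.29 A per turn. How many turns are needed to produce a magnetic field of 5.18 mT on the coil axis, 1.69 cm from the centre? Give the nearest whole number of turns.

N = 287

For an N-turn coil, B = Nμ₀IR²/[2(R²+z²)^(3/2)]. A single turn gives B₁ = 1.80×10⁻⁵ T with R = 0.0199 m, z = 0.0169 m.
N = B/B₁ = 5.18×10⁻³ / 1.80×10⁻⁵ = 287.19.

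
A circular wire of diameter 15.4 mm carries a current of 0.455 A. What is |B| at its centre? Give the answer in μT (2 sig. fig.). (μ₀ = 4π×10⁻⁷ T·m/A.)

B ≈ 37 μT

At the centre of a circular loop the Biot–Savart law gives B = μ₀I/(2R) (so R = 0.0077 m).
B = (4π×10⁻⁷ × 0.455) / (2 × 0.0077) = 3.71×10⁻⁵ T.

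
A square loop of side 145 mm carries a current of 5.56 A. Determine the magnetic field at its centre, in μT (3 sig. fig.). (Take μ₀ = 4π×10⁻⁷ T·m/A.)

Each side is a finite straight segment at perpendicular distance d = a/(2 tan(π/4)) = 0.0725 m from the centre, with end-angles ±π/4.
One side contributes B₁ = (μ₀I/4πd)·2 sin(π/4) = 1.08×10⁻⁵ T.
All 4 sides add in the same direction: B = 4 × 1.08×10⁻⁵ = 4.34×10⁻⁵ T.

B ≈ 43.4 μT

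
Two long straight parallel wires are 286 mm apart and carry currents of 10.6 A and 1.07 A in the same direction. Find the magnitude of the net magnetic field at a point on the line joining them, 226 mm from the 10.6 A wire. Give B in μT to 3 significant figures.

Each long wire gives B = μ₀I/(2πd). Distances are d₁ = 0.226 m and d₂ = 0.06 m.
B₁ = 9.38×10⁻⁶ T, B₂ = 3.57×10⁻⁶ T.
Between parallel currents the two contributions point in opposite directions, so they subtract. B = |B₁ − B₂| = |9.38×10⁻⁶ − 3.57×10⁻⁶| = 5.81×10⁻⁶ T.

B ≈ 5.81 μT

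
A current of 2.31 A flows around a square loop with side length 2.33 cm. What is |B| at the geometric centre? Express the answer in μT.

Each side is a finite straight segment at perpendicular distance d = a/(2 tan(π/4)) = 0.01165 m from the centre, with end-angles ±π/4.
One side contributes B₁ = (μ₀I/4πd)·2 sin(π/4) = 2.80×10⁻⁵ T.
All 4 sides add in the same direction: B = 4 × 2.80×10⁻⁵ = 1.12×10⁻⁴ T.

B ≈ 112 μT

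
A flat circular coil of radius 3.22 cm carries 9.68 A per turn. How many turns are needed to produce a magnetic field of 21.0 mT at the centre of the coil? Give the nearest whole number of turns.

N = 111

For an N-turn coil, B = Nμ₀I/(2R). A single turn gives B₁ = 1.89×10⁻⁴ T with R = 0.0322 m.
N = B/B₁ = 2.10×10⁻² / 1.89×10⁻⁴ = 111.18.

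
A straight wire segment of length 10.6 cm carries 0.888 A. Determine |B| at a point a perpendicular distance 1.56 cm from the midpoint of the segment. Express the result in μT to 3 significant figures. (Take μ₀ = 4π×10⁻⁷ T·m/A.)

For a finite straight segment, B = (μ₀I/4πd)(sinθ₁ + sinθ₂), where θ₁, θ₂ are the angles from the perpendicular to each end.
The perpendicular from the point meets the wire at its midpoint, so each end is L/2 = 0.053 m away along the wire.
sinθ₁ = 0.053/√(0.053²+0.0156²) = 0.9593; sinθ₂ = 0.053/√(0.053²+0.0156²) = 0.9593.
B = (4π×10⁻⁷ × 0.888) / (4π × 0.0156) × (0.9593 + 0.9593) = 1.09×10⁻⁵ T.

B ≈ 10.9 μT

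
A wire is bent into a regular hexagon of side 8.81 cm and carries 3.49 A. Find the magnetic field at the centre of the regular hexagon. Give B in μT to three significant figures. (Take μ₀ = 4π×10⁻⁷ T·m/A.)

B ≈ 27.4 μT

Each side is a finite straight segment at perpendicular distance d = a/(2 tan(π/6)) = 0.0763 m from the centre, with end-angles ±π/6.
One side contributes B₁ = (μ₀I/4πd)·2 sin(π/6) = 4.57×10⁻⁶ T.
All 6 sides add in the same direction: B = 6 × 4.57×10⁻⁶ = 2.74×10⁻⁵ T.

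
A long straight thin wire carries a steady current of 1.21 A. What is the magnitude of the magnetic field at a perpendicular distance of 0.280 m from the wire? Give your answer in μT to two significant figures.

For an infinitely long straight wire, B = μ₀I/(2πd).
B = (4π×10⁻⁷ × 1.21) / (2π × 0.28) = 8.64×10⁻⁷ T.

B ≈ 0.86 μT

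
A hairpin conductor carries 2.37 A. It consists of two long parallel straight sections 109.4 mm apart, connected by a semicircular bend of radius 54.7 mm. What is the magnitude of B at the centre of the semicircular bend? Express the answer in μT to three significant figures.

The semicircular arc contributes B_arc = μ₀I·π/(4πR) = μ₀I/(4R) = 1.36×10⁻⁵ T.
Each semi-infinite lead is at perpendicular distance R = 0.0547 m from the centre, with the perpendicular foot at its near end, so it contributes μ₀I/(4πR); both point the same way, together 8.67×10⁻⁶ T.
Arc and leads all point the same direction: B = 1.36×10⁻⁵ + 8.67×10⁻⁶ = 2.23×10⁻⁵ T.

B ≈ 22.3 μT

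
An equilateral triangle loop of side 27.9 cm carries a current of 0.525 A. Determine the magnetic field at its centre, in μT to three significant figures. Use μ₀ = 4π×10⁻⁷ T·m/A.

B ≈ 3.39 μT

Each side is a finite straight segment at perpendicular distance d = a/(2 tan(π/3)) = 0.08054 m from the centre, with end-angles ±π/3.
One side contributes B₁ = (μ₀I/4πd)·2 sin(π/3) = 1.13×10⁻⁶ T.
All 3 sides add in the same direction: B = 3 × 1.13×10⁻⁶ = 3.39×10⁻⁶ T.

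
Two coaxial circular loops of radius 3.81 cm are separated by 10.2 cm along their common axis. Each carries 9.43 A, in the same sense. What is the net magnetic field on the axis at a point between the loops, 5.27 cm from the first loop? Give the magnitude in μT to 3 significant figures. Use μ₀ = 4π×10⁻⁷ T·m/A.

Each loop contributes B = μ₀IR²/[2(R²+z²)^(3/2)] on the axis, with z measured from that loop.
Loop 1 (z = 0.0527 m): B₁ = 3.13×10⁻⁵ T. Loop 2 (z = 0.0493 m): B₂ = 3.56×10⁻⁵ T.
The fields add: B = B₁ + B₂ = 6.68×10⁻⁵ T.

B ≈ 66.8 μT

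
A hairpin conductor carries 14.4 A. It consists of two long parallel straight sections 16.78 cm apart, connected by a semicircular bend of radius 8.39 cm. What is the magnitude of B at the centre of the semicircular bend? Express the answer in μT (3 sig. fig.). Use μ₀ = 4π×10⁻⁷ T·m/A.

B ≈ 88.2 μT

The semicircular arc contributes B_arc = μ₀I·π/(4πR) = μ₀I/(4R) = 5.39×10⁻⁵ T.
Each semi-infinite lead is at perpendicular distance R = 0.0839 m from the centre, with the perpendicular foot at its near end, so it contributes μ₀I/(4πR); both point the same way, together 3.43×10⁻⁵ T.
Arc and leads all point the same direction: B = 5.39×10⁻⁵ + 3.43×10⁻⁵ = 8.82×10⁻⁵ T.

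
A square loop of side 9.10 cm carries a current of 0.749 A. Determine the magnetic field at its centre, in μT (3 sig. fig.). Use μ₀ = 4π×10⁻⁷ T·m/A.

Each side is a finite straight segment at perpendicular distance d = a/(2 tan(π/4)) = 0.0455 m from the centre, with end-angles ±π/4.
One side contributes B₁ = (μ₀I/4πd)·2 sin(π/4) = 2.33×10⁻⁶ T.
All 4 sides add in the same direction: B = 4 × 2.33×10⁻⁶ = 9.31×10⁻⁶ T.

B ≈ 9.31 μT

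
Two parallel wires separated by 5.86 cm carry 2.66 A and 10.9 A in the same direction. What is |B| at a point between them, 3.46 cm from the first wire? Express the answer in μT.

B ≈ 75.5 μT

Each long wire gives B = μ₀I/(2πd). Distances are d₁ = 0.0346 m and d₂ = 0.024 m.
B₁ = 1.54×10⁻⁵ T, B₂ = 9.08×10⁻⁵ T.
Between parallel currents the two contributions point in opposite directions, so they subtract. B = |B₁ − B₂| = |1.54×10⁻⁵ − 9.08×10⁻⁵| = 7.55×10⁻⁵ T.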